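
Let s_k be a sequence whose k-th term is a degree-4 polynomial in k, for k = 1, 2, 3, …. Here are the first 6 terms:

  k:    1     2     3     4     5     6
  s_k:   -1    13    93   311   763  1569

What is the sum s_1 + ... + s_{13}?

1st diffs: 14, 80, 218, 452, 806.
2nd diffs: 66, 138, 234, 354.
3rd diffs: 72, 96, 120.
4th diffs: 24, 24 (constant).
Newton forward-difference form: s_k = -1 + 14·C(k-1,1) + 66·C(k-1,2) + 72·C(k-1,3) + 24·C(k-1,4).
Continuing: …, 2873, 4843, 7671, 11573, …, s_{13} = 32243.
Summing k = 1..13 (13 terms) gives 102323.

102323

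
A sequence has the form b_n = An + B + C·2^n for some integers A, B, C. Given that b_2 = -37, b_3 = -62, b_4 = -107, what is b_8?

At n = 2, 3, 4: 2A + B + 4C = -37; 3A + B + 8C = -62; 4A + B + 16C = -107.
Subtracting the first from the second: A + 4C = -25.
Subtracting the second from the third: A + 8C = -45.
Solving: C = -5, A = -5, then B = -7.
Therefore b_8 = -40 + (-7) + (-5)·256 = -1327.

-1327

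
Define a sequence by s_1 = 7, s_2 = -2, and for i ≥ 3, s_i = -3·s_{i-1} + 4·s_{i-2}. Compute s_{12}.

s_3 = 34, s_4 = -110, s_5 = 466, s_6 = -1838, s_7 = 7378, s_8 = -29486, s_9 = 117970, s_{10} = -471854, s_{11} = 1887442, s_{12} = -7549742.
(Characteristic roots are 1 and -4.)

-7549742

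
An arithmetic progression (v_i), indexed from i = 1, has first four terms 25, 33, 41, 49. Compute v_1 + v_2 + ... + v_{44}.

8668

Common difference d = 8.
v_i = 25 + (i - 1)·8.
v_{44} = 369; S = 44·(25 + 369)/2 = 8668.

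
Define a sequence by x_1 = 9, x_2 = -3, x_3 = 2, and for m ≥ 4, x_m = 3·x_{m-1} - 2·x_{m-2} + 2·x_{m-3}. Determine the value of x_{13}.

117452

Compute successive terms:
x_4 = 30  x_5 = 80  x_6 = 184  x_7 = 452  x_8 = 1148  x_9 = 2908  x_{10} = 7332  x_{11} = 18476  x_{12} = 46580  x_{13} = 117452.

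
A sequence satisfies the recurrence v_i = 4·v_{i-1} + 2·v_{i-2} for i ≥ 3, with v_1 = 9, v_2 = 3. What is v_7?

Compute successive terms:
v_3 = 30;  v_4 = 126;  v_5 = 564;  v_6 = 2508;  v_7 = 11160.

11160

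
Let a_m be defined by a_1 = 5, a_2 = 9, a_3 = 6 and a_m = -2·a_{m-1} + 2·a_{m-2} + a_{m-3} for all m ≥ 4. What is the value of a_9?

-394

a_4 = 11;  a_5 = -1;  a_6 = 30;  a_7 = -51;  a_8 = 161;  a_9 = -394.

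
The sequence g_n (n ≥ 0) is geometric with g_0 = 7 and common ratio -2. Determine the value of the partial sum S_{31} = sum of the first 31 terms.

g_n = 7·(-2)^(n-0).
S = 7·((-2)^31 - 1)/(-2 - 1) = 7·(-2147483648 - 1)/(-3) = 5010795181.

5010795181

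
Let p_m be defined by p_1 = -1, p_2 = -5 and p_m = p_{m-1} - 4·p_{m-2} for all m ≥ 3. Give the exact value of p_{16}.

Iterate the recurrence:
p_3 = -1;  p_4 = 19;  p_5 = 23;  …;  p_{13} = 5111;  p_{14} = 20011;  p_{15} = -433;  p_{16} = -80477.

-80477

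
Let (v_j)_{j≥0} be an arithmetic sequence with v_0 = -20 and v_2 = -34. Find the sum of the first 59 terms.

-13157

Common difference d = (-34 - (-20)) / (2 - 0) = -7.
v_j = -20 + (j - 0)·(-7).
v_{58} = -426; S = 59·(-20 + (-426))/2 = -13157.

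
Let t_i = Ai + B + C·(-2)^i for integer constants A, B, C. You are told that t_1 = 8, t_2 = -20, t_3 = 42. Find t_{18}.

The three given values yield: A + B - 2C = 8; 2A + B + 4C = -20; 3A + B - 8C = 42.
Subtracting the first from the second: A + 6C = -28.
Subtracting the second from the third: A - 12C = 62.
Solving: C = -5, A = 2, then B = -4.
So t_i = 2·i + (-4) + (-5)·(-2)^i; at i=18 this is -1310688.

-1310688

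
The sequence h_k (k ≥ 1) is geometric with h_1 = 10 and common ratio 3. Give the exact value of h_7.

7290

h_k = 10·3^(k-1).
h_7 = 10·3^6 = 7290.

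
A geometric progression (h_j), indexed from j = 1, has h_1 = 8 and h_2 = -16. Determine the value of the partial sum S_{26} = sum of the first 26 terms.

-178956968

Common ratio r = -2.
h_j = 8·(-2)^(j-1).
S = 8·((-2)^26 - 1)/(-2 - 1) = 8·(67108864 - 1)/(-3) = -178956968.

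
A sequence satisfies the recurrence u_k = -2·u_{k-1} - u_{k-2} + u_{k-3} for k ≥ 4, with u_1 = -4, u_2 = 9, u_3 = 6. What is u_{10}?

u_4 = -25  u_5 = 53  u_6 = -75  u_7 = 72  u_8 = -16  u_9 = -115  u_{10} = 318.

318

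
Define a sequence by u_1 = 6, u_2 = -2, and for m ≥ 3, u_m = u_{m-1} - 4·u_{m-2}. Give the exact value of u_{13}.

-23274

u_3 = -26;  u_4 = -18;  u_5 = 86;  …;  u_{10} = 3198;  u_{11} = 3494;  u_{12} = -9298;  u_{13} = -23274.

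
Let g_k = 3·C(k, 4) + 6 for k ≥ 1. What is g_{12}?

1491

C(12, 4) = 495, so g_{12} = 1491.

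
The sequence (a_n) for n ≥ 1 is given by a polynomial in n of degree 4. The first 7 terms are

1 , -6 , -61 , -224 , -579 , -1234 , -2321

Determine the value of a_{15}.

-50329

1st diffs: -7, -55, -163, -355, -655, -1087.
2nd diffs: -48, -108, -192, -300, -432.
3rd diffs: -60, -84, -108, -132.
4th diffs: -24, -24, -24 (constant).
Newton forward-difference form: a_n = 1 + (-7)·C(n-1,1) + (-48)·C(n-1,2) + (-60)·C(n-1,3) + (-24)·C(n-1,4).
At n = 15: n-1 = 14, so a_{15} = 1 - 98 - 4368 - 21840 - 24024 = -50329.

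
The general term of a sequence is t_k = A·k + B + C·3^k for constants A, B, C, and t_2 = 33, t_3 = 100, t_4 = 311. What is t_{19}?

4649045780

At k = 2, 3, 4: 2A + B + 9C = 33; 3A + B + 27C = 100; 4A + B + 81C = 311.
Subtracting the first from the second: A + 18C = 67.
Subtracting the second from the third: A + 54C = 211.
Solving: C = 4, A = -5, then B = 7.
So t_k = -5·k + 7 + 4·3^k; at k=19 this is 4649045780.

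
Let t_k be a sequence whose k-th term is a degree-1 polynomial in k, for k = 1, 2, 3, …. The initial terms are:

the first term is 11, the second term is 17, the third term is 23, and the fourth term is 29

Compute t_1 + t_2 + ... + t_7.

203

1st diffs: 6, 6, 6 (constant).
So t_k = 6k + 5.
Continuing: 35, 41, 47.
Summing k = 1..7 (7 terms) gives 203.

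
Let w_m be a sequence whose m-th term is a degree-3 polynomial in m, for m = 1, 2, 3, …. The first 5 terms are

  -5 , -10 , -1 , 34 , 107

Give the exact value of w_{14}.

1st diffs: -5, 9, 35, 73.
2nd diffs: 14, 26, 38.
3rd diffs: 12, 12 (constant).
Newton forward-difference form: w_m = -5 + (-5)·C(m-1,1) + 14·C(m-1,2) + 12·C(m-1,3).
At m = 14: m-1 = 13, so w_{14} = -5 - 65 + 1092 + 3432 = 4454.

4454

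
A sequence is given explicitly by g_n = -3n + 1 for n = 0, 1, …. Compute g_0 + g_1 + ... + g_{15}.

Over n = 0..15: Σn = 120.
Total = (-3)·120 + (1)·16 = -344.

-344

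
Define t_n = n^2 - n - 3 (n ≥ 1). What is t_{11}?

107

t_{11} = 1·11^2 - 1·11 - 3 = 107.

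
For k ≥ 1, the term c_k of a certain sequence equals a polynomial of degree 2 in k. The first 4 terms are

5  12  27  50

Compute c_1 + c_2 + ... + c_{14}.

3619

1st diffs: 7, 15, 23.
2nd diffs: 8, 8 (constant).
So c_k = 4k^2 - 5k + 6.
Continuing: …, 81, 120, 167, 222, …, c_{14} = 720.
Summing k = 1..14 (14 terms) gives 3619.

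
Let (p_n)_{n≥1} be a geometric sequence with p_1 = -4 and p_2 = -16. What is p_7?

-16384

Common ratio r = 4.
p_n = (-4)·4^(n-1).
p_7 = (-4)·4^6 = -16384.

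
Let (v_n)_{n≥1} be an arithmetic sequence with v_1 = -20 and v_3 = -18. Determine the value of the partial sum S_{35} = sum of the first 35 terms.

-105

Common difference d = (-18 - (-20)) / (3 - 1) = 1.
v_n = -20 + (n - 1)·1.
v_{35} = 14; S = 35·(-20 + 14)/2 = -105.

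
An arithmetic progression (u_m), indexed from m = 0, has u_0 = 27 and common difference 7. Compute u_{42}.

u_m = 27 + (m - 0)·7.
u_{42} = 27 + 42·7 = 321.

321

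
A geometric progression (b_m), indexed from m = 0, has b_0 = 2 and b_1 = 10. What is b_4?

1250

Common ratio r = 5.
b_m = 2·5^(m-0).
b_4 = 2·5^4 = 1250.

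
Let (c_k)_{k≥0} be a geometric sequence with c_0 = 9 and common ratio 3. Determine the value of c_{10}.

531441

c_k = 9·3^(k-0).
c_{10} = 9·3^10 = 531441.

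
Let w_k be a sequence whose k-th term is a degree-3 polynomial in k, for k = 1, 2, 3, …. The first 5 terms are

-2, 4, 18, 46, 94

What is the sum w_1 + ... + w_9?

1626

1st diffs: 6, 14, 28, 48.
2nd diffs: 8, 14, 20.
3rd diffs: 6, 6 (constant).
Newton forward-difference form: w_k = -2 + 6·C(k-1,1) + 8·C(k-1,2) + 6·C(k-1,3).
Continuing: 168, 274, 418, 606.
Summing k = 1..9 (9 terms) gives 1626.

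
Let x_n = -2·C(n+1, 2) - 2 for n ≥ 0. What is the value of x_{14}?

-212

C(15, 2) = 105, so x_{14} = -212.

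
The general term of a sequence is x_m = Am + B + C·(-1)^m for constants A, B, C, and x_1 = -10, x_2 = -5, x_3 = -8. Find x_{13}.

The three given values yield: A + B - C = -10; 2A + B + C = -5; 3A + B - C = -8.
Subtracting the first from the second: A + 2C = 5.
Subtracting the second from the third: A - 2C = -3.
Solving: C = 2, A = 1, then B = -9.
So x_m = 1·m + (-9) + 2·(-1)^m; at m=13 this is 2.

2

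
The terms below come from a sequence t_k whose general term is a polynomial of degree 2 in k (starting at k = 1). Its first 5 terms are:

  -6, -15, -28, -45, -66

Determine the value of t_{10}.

1st diffs: -9, -13, -17, -21.
2nd diffs: -4, -4, -4 (constant).
Newton forward-difference form: t_k = -6 + (-9)·C(k-1,1) + (-4)·C(k-1,2).
At k = 10: k-1 = 9, so t_{10} = -6 - 81 - 144 = -231.

-231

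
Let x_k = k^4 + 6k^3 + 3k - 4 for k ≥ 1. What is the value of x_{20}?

x_{20} = 1·20^4 + 6·20^3 + 3·20 - 4 = 208056.

208056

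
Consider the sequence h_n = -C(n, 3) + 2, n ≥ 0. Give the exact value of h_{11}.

C(11, 3) = 165, so h_{11} = -163.

-163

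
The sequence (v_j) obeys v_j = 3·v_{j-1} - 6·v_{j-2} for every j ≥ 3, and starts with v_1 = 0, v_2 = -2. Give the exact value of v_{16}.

-634230

v_3 = -6  v_4 = -6  v_5 = 18  …  v_{13} = 48114  v_{14} = 77274  v_{15} = -56862  v_{16} = -634230.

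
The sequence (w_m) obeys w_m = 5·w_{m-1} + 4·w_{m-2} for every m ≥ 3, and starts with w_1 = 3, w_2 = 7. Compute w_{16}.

Applying the relation repeatedly:
w_3 = 47; w_4 = 263; w_5 = 1503; …; w_{13} = 1678028703; w_{14} = 9567384887; w_{15} = 54549039247; w_{16} = 311014735783.

311014735783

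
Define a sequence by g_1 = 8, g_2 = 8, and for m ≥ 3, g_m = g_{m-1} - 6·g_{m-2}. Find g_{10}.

Iterate the recurrence:
g_3 = -40; g_4 = -88; g_5 = 152; g_6 = 680; g_7 = -232; g_8 = -4312; g_9 = -2920; g_{10} = 22952.

22952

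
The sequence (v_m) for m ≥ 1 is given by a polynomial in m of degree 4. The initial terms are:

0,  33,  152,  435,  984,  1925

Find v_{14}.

46605

1st diffs: 33, 119, 283, 549, 941.
2nd diffs: 86, 164, 266, 392.
3rd diffs: 78, 102, 126.
4th diffs: 24, 24 (constant).
So v_m = m^4 + 3m^3 - 3m - 1.
Evaluating at m = 14 gives v_{14} = 46605.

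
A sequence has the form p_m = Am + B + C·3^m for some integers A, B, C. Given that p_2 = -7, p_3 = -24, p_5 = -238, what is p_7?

-2180

The three given values yield: 2A + B + 9C = -7; 3A + B + 27C = -24; 5A + B + 243C = -238.
Subtracting the first from the second: A + 18C = -17.
Subtracting the second from the third: 2A + 216C = -214.
Solving: C = -1, A = 1, then B = 0.
So p_m = 1·m + 0 + (-1)·3^m; at m=7 this is -2180.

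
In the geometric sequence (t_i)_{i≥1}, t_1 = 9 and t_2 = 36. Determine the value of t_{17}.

38654705664

Common ratio r = 4.
t_i = 9·4^(i-1).
t_{17} = 9·4^16 = 38654705664.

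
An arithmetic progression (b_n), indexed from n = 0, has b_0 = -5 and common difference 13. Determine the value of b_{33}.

b_n = -5 + (n - 0)·13.
b_{33} = -5 + 33·13 = 424.

424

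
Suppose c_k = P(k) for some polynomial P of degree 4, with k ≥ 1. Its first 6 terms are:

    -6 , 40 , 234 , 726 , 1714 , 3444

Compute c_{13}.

1st diffs: 46, 194, 492, 988, 1730.
2nd diffs: 148, 298, 496, 742.
3rd diffs: 150, 198, 246.
4th diffs: 48, 48 (constant).
So c_k = 2k^4 + 5k^3 - 6k^2 - k - 6.
Evaluating at k = 13 gives c_{13} = 67074.

67074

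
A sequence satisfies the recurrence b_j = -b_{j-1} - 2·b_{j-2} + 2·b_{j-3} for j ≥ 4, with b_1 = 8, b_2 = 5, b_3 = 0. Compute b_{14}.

844

Step forward from the initial values:
b_4 = 6; b_5 = 4; b_6 = -16; …; b_{11} = 132; b_{12} = -500; b_{13} = 420; b_{14} = 844.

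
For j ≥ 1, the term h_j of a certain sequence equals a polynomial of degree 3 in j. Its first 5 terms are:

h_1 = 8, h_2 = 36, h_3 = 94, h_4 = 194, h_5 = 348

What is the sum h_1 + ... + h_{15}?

33090

1st diffs: 28, 58, 100, 154.
2nd diffs: 30, 42, 54.
3rd diffs: 12, 12 (constant).
Newton forward-difference form: h_j = 8 + 28·C(j-1,1) + 30·C(j-1,2) + 12·C(j-1,3).
Continuing: …, 568, 866, 1254, 1744, …, h_{15} = 7498.
Summing j = 1..15 (15 terms) gives 33090.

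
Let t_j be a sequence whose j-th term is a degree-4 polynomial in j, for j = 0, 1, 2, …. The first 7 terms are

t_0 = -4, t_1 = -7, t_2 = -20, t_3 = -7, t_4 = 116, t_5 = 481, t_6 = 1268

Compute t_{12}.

1st diffs: -3, -13, 13, 123, 365, 787.
2nd diffs: -10, 26, 110, 242, 422.
3rd diffs: 36, 84, 132, 180.
4th diffs: 48, 48, 48 (constant).
So t_j = 2j^4 - 6j^3 - j^2 + 2j - 4.
Evaluating at j = 12 gives t_{12} = 30980.

30980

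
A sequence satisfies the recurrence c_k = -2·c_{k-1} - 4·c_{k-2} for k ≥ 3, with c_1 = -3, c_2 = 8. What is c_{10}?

Iterate the recurrence:
c_3 = -4;  c_4 = -24;  c_5 = 64;  c_6 = -32;  c_7 = -192;  c_8 = 512;  c_9 = -256;  c_{10} = -1536.

-1536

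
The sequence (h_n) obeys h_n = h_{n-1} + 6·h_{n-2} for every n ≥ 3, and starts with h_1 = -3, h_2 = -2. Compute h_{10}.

-30776

Iterate the recurrence:
h_3 = -20; h_4 = -32; h_5 = -152; h_6 = -344; h_7 = -1256; h_8 = -3320; h_9 = -10856; h_{10} = -30776.
(Characteristic roots are 3 and -2.)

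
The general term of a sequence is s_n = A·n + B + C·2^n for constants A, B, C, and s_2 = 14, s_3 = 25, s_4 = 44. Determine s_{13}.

The three given values yield: 2A + B + 4C = 14; 3A + B + 8C = 25; 4A + B + 16C = 44.
Subtracting the first from the second: A + 4C = 11.
Subtracting the second from the third: A + 8C = 19.
Solving: C = 2, A = 3, then B = 0.
Hence s_{13} = 3·13 + 0 + 2·8192 = 16423.

16423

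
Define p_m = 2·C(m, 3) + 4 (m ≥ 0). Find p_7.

C(7, 3) = 35, so p_7 = 74.

74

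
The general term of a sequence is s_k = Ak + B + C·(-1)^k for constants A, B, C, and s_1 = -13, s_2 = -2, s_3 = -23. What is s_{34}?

Write the equations: A + B - C = -13; 2A + B + C = -2; 3A + B - C = -23.
Subtracting the first from the second: A + 2C = 11.
Subtracting the second from the third: A - 2C = -21.
Solving: C = 8, A = -5, then B = 0.
So s_k = -5·k + 0 + 8·(-1)^k; at k=34 this is -162.

-162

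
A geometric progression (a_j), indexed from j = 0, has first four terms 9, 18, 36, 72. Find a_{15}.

Common ratio r = 2.
a_j = 9·2^(j-0).
a_{15} = 9·2^15 = 294912.

294912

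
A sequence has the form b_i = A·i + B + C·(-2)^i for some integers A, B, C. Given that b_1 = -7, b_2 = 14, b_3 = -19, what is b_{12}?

At i = 1, 2, 3: A + B - 2C = -7; 2A + B + 4C = 14; 3A + B - 8C = -19.
Subtracting the first from the second: A + 6C = 21.
Subtracting the second from the third: A - 12C = -33.
Solving: C = 3, A = 3, then B = -4.
Hence b_{12} = 3·12 + (-4) + 3·4096 = 12320.

12320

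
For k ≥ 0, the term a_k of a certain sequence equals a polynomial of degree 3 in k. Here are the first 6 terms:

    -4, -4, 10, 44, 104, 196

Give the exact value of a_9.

1st diffs: 0, 14, 34, 60, 92.
2nd diffs: 14, 20, 26, 32.
3rd diffs: 6, 6, 6 (constant).
Newton forward-difference form: a_k = -4 + 14·C(k,2) + 6·C(k,3).
At k = 9: k = 9, so a_9 = -4 + 504 + 504 = 1004.

1004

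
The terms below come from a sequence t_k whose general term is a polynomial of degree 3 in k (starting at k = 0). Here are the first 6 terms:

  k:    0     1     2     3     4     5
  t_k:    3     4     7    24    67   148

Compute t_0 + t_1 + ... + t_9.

1st diffs: 1, 3, 17, 43, 81.
2nd diffs: 2, 14, 26, 38.
3rd diffs: 12, 12, 12 (constant).
So t_k = 2k^3 - 5k^2 + 4k + 3.
Continuing: 279, 472, 739, 1092.
Summing k = 0..9 (10 terms) gives 2835.

2835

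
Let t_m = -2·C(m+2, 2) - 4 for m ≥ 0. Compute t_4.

C(6, 2) = 15, so t_4 = -34.

-34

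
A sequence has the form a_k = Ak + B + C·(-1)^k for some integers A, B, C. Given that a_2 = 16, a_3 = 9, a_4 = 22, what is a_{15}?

45

Write the equations: 2A + B + C = 16; 3A + B - C = 9; 4A + B + C = 22.
Subtracting the first from the second: A - 2C = -7.
Subtracting the second from the third: A + 2C = 13.
Solving: C = 5, A = 3, then B = 5.
So a_k = 3·k + 5 + 5·(-1)^k; at k=15 this is 45.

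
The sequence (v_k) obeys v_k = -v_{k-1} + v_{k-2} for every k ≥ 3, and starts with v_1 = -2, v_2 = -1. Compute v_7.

Step forward from the initial values:
v_3 = -1, v_4 = 0, v_5 = -1, v_6 = 1, v_7 = -2.

-2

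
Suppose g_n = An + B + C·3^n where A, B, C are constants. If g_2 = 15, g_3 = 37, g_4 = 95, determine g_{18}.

Write the equations: 2A + B + 9C = 15; 3A + B + 27C = 37; 4A + B + 81C = 95.
Subtracting the first from the second: A + 18C = 22.
Subtracting the second from the third: A + 54C = 58.
Solving: C = 1, A = 4, then B = -2.
Hence g_{18} = 4·18 + (-2) + 1·387420489 = 387420559.

387420559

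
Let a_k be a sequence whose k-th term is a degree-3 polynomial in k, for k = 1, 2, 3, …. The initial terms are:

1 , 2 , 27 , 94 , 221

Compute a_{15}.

8751

1st diffs: 1, 25, 67, 127.
2nd diffs: 24, 42, 60.
3rd diffs: 18, 18 (constant).
Newton forward-difference form: a_k = 1 + 1·C(k-1,1) + 24·C(k-1,2) + 18·C(k-1,3).
At k = 15: k-1 = 14, so a_{15} = 1 + 14 + 2184 + 6552 = 8751.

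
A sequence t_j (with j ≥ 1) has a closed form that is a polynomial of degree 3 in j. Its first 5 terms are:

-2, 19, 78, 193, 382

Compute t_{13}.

6718

1st diffs: 21, 59, 115, 189.
2nd diffs: 38, 56, 74.
3rd diffs: 18, 18 (constant).
Newton forward-difference form: t_j = -2 + 21·C(j-1,1) + 38·C(j-1,2) + 18·C(j-1,3).
At j = 13: j-1 = 12, so t_{13} = -2 + 252 + 2508 + 3960 = 6718.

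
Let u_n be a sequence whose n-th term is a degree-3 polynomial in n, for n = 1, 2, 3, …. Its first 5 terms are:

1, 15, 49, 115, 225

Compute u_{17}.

1st diffs: 14, 34, 66, 110.
2nd diffs: 20, 32, 44.
3rd diffs: 12, 12 (constant).
Newton forward-difference form: u_n = 1 + 14·C(n-1,1) + 20·C(n-1,2) + 12·C(n-1,3).
At n = 17: n-1 = 16, so u_{17} = 1 + 224 + 2400 + 6720 = 9345.

9345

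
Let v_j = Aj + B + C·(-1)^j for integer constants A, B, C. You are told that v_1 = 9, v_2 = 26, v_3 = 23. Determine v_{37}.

At j = 1, 2, 3: A + B - C = 9; 2A + B + C = 26; 3A + B - C = 23.
Subtracting the first from the second: A + 2C = 17.
Subtracting the second from the third: A - 2C = -3.
Solving: C = 5, A = 7, then B = 7.
So v_j = 7·j + 7 + 5·(-1)^j; at j=37 this is 261.

261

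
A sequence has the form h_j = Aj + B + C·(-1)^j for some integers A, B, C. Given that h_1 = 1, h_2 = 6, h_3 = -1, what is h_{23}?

-21

The three given values yield: A + B - C = 1; 2A + B + C = 6; 3A + B - C = -1.
Subtracting the first from the second: A + 2C = 5.
Subtracting the second from the third: A - 2C = -7.
Solving: C = 3, A = -1, then B = 5.
Hence h_{23} = -1·23 + 5 + 3·(-1) = -21.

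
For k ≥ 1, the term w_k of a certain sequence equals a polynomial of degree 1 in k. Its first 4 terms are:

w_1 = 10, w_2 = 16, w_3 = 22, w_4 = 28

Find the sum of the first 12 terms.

1st diffs: 6, 6, 6 (constant).
So w_k = 6k + 4.
Continuing: …, 34, 40, 46, 52, …, w_{12} = 76.
Summing k = 1..12 (12 terms) gives 516.

516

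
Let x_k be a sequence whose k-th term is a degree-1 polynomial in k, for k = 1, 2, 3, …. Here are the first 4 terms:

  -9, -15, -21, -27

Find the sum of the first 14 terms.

-672

1st diffs: -6, -6, -6 (constant).
So x_k = -6k - 3.
Continuing: …, -33, -39, -45, -51, …, x_{14} = -87.
Summing k = 1..14 (14 terms) gives -672.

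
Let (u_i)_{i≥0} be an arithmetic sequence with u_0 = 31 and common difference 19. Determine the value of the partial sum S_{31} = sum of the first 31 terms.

u_i = 31 + (i - 0)·19.
u_{30} = 601; S = 31·(31 + 601)/2 = 9796.

9796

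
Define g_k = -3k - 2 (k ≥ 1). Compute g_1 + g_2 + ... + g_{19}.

Over k = 1..19: Σk = 190.
Total = (-3)·190 + (-2)·19 = -608.

-608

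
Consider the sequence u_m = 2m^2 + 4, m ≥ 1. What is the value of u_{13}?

342

u_{13} = 2·13^2 + 4 = 342.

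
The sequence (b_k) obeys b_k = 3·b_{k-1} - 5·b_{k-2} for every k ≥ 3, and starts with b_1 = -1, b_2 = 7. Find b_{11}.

15551

Step forward from the initial values:
b_3 = 26, b_4 = 43, b_5 = -1, b_6 = -218, b_7 = -649, b_8 = -857, b_9 = 674, b_{10} = 6307, b_{11} = 15551.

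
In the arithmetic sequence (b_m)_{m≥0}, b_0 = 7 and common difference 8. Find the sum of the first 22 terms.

b_m = 7 + (m - 0)·8.
b_{21} = 175; S = 22·(7 + 175)/2 = 2002.

2002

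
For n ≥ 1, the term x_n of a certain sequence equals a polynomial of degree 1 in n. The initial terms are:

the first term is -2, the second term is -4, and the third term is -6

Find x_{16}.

1st diffs: -2, -2 (constant).
So x_n = -2n.
Evaluating at n = 16 gives x_{16} = -32.

-32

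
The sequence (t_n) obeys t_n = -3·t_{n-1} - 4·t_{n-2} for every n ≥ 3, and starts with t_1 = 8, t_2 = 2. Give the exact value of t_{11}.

Compute successive terms:
t_3 = -38; t_4 = 106; t_5 = -166; t_6 = 74; t_7 = 442; t_8 = -1622; t_9 = 3098; t_{10} = -2806; t_{11} = -3974.

-3974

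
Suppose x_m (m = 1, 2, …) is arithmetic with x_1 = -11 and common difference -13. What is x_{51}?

-661

x_m = -11 + (m - 1)·(-13).
x_{51} = -11 + 50·(-13) = -661.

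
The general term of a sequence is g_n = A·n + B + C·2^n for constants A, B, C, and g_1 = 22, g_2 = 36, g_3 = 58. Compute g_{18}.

Write the equations: A + B + 2C = 22; 2A + B + 4C = 36; 3A + B + 8C = 58.
Subtracting the first from the second: A + 2C = 14.
Subtracting the second from the third: A + 4C = 22.
Solving: C = 4, A = 6, then B = 8.
So g_n = 6·n + 8 + 4·2^n; at n=18 this is 1048692.

1048692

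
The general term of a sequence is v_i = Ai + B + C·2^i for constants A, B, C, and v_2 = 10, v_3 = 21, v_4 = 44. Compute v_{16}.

The three given values yield: 2A + B + 4C = 10; 3A + B + 8C = 21; 4A + B + 16C = 44.
Subtracting the first from the second: A + 4C = 11.
Subtracting the second from the third: A + 8C = 23.
Solving: C = 3, A = -1, then B = 0.
So v_i = -1·i + 0 + 3·2^i; at i=16 this is 196592.

196592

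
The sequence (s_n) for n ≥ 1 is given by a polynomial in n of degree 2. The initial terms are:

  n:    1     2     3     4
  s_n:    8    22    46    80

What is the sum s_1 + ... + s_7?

1st diffs: 14, 24, 34.
2nd diffs: 10, 10 (constant).
Newton forward-difference form: s_n = 8 + 14·C(n-1,1) + 10·C(n-1,2).
Continuing: 124, 178, 242.
Summing n = 1..7 (7 terms) gives 700.

700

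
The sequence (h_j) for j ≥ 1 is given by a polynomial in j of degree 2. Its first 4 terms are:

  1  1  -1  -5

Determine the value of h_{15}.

1st diffs: 0, -2, -4.
2nd diffs: -2, -2 (constant).
So h_j = -j^2 + 3j - 1.
Evaluating at j = 15 gives h_{15} = -181.

-181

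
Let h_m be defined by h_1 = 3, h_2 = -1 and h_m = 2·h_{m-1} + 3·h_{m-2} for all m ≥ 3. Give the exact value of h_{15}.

2391487

Applying the relation repeatedly:
h_3 = 7; h_4 = 11; h_5 = 43; …; h_{12} = 88571; h_{13} = 265723; h_{14} = 797159; h_{15} = 2391487.
(Characteristic roots are 3 and -1.)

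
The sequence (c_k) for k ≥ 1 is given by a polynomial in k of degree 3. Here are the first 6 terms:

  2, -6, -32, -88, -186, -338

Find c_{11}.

-2328

1st diffs: -8, -26, -56, -98, -152.
2nd diffs: -18, -30, -42, -54.
3rd diffs: -12, -12, -12 (constant).
Newton forward-difference form: c_k = 2 + (-8)·C(k-1,1) + (-18)·C(k-1,2) + (-12)·C(k-1,3).
At k = 11: k-1 = 10, so c_{11} = 2 - 80 - 810 - 1440 = -2328.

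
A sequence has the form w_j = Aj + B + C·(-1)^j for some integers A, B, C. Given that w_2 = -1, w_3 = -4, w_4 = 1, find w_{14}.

11

At j = 2, 3, 4: 2A + B + C = -1; 3A + B - C = -4; 4A + B + C = 1.
Subtracting the first from the second: A - 2C = -3.
Subtracting the second from the third: A + 2C = 5.
Solving: C = 2, A = 1, then B = -5.
Therefore w_{14} = 14 + (-5) + 2·1 = 11.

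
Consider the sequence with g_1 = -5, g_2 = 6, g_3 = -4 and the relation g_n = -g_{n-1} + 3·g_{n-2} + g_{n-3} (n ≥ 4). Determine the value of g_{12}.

6541

Compute successive terms:
g_4 = 17  g_5 = -23  g_6 = 70  g_7 = -122  g_8 = 309  g_9 = -605  g_{10} = 1410  g_{11} = -2916  g_{12} = 6541.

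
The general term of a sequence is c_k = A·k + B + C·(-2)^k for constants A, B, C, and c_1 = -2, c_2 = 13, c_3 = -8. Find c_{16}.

131119

Plug in k = 1, 2, 3: A + B - 2C = -2; 2A + B + 4C = 13; 3A + B - 8C = -8.
Subtracting the first from the second: A + 6C = 15.
Subtracting the second from the third: A - 12C = -21.
Solving: C = 2, A = 3, then B = -1.
So c_k = 3·k + (-1) + 2·(-2)^k; at k=16 this is 131119.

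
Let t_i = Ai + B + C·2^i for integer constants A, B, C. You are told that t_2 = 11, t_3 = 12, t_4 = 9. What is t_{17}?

Plug in i = 2, 3, 4: 2A + B + 4C = 11; 3A + B + 8C = 12; 4A + B + 16C = 9.
Subtracting the first from the second: A + 4C = 1.
Subtracting the second from the third: A + 8C = -3.
Solving: C = -1, A = 5, then B = 5.
Therefore t_{17} = 85 + 5 + (-1)·131072 = -130982.

-130982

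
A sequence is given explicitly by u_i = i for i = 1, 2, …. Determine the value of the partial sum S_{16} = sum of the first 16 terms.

Over i = 1..16: Σi = 136.
Total = (1)·136 = 136.

136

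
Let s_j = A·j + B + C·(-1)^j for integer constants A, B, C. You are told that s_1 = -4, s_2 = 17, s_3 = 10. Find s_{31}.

206

Plug in j = 1, 2, 3: A + B - C = -4; 2A + B + C = 17; 3A + B - C = 10.
Subtracting the first from the second: A + 2C = 21.
Subtracting the second from the third: A - 2C = -7.
Solving: C = 7, A = 7, then B = -4.
So s_j = 7·j + (-4) + 7·(-1)^j; at j=31 this is 206.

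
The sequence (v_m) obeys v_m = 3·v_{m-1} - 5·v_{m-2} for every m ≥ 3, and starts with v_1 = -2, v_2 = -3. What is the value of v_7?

Applying the relation repeatedly:
v_3 = 1, v_4 = 18, v_5 = 49, v_6 = 57, v_7 = -74.

-74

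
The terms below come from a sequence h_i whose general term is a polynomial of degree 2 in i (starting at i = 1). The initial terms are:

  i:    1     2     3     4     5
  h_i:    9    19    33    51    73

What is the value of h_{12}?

1st diffs: 10, 14, 18, 22.
2nd diffs: 4, 4, 4 (constant).
Newton forward-difference form: h_i = 9 + 10·C(i-1,1) + 4·C(i-1,2).
At i = 12: i-1 = 11, so h_{12} = 9 + 110 + 220 = 339.

339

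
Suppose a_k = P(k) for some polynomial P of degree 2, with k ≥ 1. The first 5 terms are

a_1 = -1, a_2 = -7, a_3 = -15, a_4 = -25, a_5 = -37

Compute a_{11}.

-151

1st diffs: -6, -8, -10, -12.
2nd diffs: -2, -2, -2 (constant).
Newton forward-difference form: a_k = -1 + (-6)·C(k-1,1) + (-2)·C(k-1,2).
At k = 11: k-1 = 10, so a_{11} = -1 - 60 - 90 = -151.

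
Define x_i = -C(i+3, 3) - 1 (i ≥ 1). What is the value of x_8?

-166

C(11, 3) = 165, so x_8 = -166.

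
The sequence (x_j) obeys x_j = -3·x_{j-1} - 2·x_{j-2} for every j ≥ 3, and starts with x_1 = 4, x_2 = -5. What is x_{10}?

-515

Step forward from the initial values:
x_3 = 7, x_4 = -11, x_5 = 19, x_6 = -35, x_7 = 67, x_8 = -131, x_9 = 259, x_{10} = -515.
(Characteristic roots are -1 and -2.)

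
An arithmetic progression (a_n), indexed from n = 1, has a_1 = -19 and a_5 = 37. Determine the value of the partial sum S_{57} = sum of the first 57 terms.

21261

Common difference d = (37 - (-19)) / (5 - 1) = 14.
a_n = -19 + (n - 1)·14.
a_{57} = 765; S = 57·(-19 + 765)/2 = 21261.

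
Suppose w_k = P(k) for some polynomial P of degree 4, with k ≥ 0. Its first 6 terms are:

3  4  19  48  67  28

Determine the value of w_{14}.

-22733

1st diffs: 1, 15, 29, 19, -39.
2nd diffs: 14, 14, -10, -58.
3rd diffs: 0, -24, -48.
4th diffs: -24, -24 (constant).
Newton forward-difference form: w_k = 3 + 1·C(k,1) + 14·C(k,2) + (-24)·C(k,4).
At k = 14: k = 14, so w_{14} = 3 + 14 + 1274 - 24024 = -22733.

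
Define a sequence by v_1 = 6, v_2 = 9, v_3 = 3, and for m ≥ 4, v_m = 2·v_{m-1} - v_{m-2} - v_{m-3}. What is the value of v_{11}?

Iterate the recurrence:
v_4 = -9, v_5 = -30, v_6 = -54, v_7 = -69, v_8 = -54, v_9 = 15, v_{10} = 153, v_{11} = 345.

345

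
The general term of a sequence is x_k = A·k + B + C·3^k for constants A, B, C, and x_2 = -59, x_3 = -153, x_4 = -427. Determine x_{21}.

Write the equations: 2A + B + 9C = -59; 3A + B + 27C = -153; 4A + B + 81C = -427.
Subtracting the first from the second: A + 18C = -94.
Subtracting the second from the third: A + 54C = -274.
Solving: C = -5, A = -4, then B = -6.
So x_k = -4·k + (-6) + (-5)·3^k; at k=21 this is -52301766105.

-52301766105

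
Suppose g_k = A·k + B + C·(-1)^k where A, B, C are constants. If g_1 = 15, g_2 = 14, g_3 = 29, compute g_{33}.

239

Plug in k = 1, 2, 3: A + B - C = 15; 2A + B + C = 14; 3A + B - C = 29.
Subtracting the first from the second: A + 2C = -1.
Subtracting the second from the third: A - 2C = 15.
Solving: C = -4, A = 7, then B = 4.
So g_k = 7·k + 4 + (-4)·(-1)^k; at k=33 this is 239.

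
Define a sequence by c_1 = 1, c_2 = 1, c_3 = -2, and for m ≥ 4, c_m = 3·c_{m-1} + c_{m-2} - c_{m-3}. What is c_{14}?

Compute successive terms:
c_4 = -6, c_5 = -21, c_6 = -67, …, c_{11} = -23050, c_{12} = -74090, c_{13} = -238149, c_{14} = -765487.

-765487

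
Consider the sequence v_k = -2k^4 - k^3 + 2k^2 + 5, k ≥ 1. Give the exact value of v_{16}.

-134651

v_{16} = -2·16^4 - 1·16^3 + 2·16^2 + 5 = -134651.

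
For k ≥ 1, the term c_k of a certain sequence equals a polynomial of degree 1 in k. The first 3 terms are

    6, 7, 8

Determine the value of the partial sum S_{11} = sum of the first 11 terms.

121

1st diffs: 1, 1 (constant).
So c_k = k + 5.
Continuing: …, 9, 10, 11, 12, …, c_{11} = 16.
Summing k = 1..11 (11 terms) gives 121.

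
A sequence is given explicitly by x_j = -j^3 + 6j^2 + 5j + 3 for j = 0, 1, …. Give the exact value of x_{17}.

x_{17} = -1·17^3 + 6·17^2 + 5·17 + 3 = -3091.

-3091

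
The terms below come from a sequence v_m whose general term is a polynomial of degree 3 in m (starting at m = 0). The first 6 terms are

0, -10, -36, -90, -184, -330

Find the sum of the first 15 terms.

1st diffs: -10, -26, -54, -94, -146.
2nd diffs: -16, -28, -40, -52.
3rd diffs: -12, -12, -12 (constant).
Newton forward-difference form: v_m = (-10)·C(m,1) + (-16)·C(m,2) + (-12)·C(m,3).
Continuing: …, -540, -826, -1200, -1674, …, v_{14} = -5964.
Summing m = 0..14 (15 terms) gives -24710.

-24710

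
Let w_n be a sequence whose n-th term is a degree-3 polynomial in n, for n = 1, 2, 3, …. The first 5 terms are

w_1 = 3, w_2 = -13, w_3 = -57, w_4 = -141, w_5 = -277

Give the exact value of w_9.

-1581

1st diffs: -16, -44, -84, -136.
2nd diffs: -28, -40, -52.
3rd diffs: -12, -12 (constant).
Newton forward-difference form: w_n = 3 + (-16)·C(n-1,1) + (-28)·C(n-1,2) + (-12)·C(n-1,3).
At n = 9: n-1 = 8, so w_9 = 3 - 128 - 784 - 672 = -1581.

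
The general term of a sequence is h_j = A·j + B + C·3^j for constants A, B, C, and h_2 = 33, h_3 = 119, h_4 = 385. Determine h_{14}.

At j = 2, 3, 4: 2A + B + 9C = 33; 3A + B + 27C = 119; 4A + B + 81C = 385.
Subtracting the first from the second: A + 18C = 86.
Subtracting the second from the third: A + 54C = 266.
Solving: C = 5, A = -4, then B = -4.
Therefore h_{14} = -56 + (-4) + 5·4782969 = 23914785.

23914785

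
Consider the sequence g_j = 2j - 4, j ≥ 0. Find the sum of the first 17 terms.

Over j = 0..16: Σj = 136.
Total = (2)·136 + (-4)·17 = 204.

204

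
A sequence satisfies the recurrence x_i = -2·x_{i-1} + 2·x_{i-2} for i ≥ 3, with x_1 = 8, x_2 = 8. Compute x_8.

704

Compute successive terms:
x_3 = 0; x_4 = 16; x_5 = -32; x_6 = 96; x_7 = -256; x_8 = 704.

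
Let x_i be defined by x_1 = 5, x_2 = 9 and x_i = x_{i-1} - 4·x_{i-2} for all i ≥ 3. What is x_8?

-543

x_3 = -11; x_4 = -47; x_5 = -3; x_6 = 185; x_7 = 197; x_8 = -543.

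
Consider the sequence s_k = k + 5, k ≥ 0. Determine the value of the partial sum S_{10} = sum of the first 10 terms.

Over k = 0..9: Σk = 45.
Total = (1)·45 + (5)·10 = 95.

95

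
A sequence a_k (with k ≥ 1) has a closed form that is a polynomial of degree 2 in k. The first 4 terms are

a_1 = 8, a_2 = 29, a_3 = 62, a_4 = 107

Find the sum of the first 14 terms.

6391

1st diffs: 21, 33, 45.
2nd diffs: 12, 12 (constant).
Newton forward-difference form: a_k = 8 + 21·C(k-1,1) + 12·C(k-1,2).
Continuing: …, 164, 233, 314, 407, …, a_{14} = 1217.
Summing k = 1..14 (14 terms) gives 6391.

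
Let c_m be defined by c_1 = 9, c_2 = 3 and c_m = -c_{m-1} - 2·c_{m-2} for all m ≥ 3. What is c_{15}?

Applying the relation repeatedly:
c_3 = -21, c_4 = 15, c_5 = 27, …, c_{12} = -129, c_{13} = -549, c_{14} = 807, c_{15} = 291.

291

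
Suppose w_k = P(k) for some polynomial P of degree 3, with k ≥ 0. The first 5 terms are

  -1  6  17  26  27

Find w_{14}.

-1723

1st diffs: 7, 11, 9, 1.
2nd diffs: 4, -2, -8.
3rd diffs: -6, -6 (constant).
Newton forward-difference form: w_k = -1 + 7·C(k,1) + 4·C(k,2) + (-6)·C(k,3).
At k = 14: k = 14, so w_{14} = -1 + 98 + 364 - 2184 = -1723.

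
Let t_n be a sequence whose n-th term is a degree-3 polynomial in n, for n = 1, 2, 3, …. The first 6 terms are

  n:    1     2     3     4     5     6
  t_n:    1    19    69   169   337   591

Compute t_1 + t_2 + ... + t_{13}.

1st diffs: 18, 50, 100, 168, 254.
2nd diffs: 32, 50, 68, 86.
3rd diffs: 18, 18, 18 (constant).
Newton forward-difference form: t_n = 1 + 18·C(n-1,1) + 32·C(n-1,2) + 18·C(n-1,3).
Continuing: …, 949, 1429, 2049, 2827, …, t_{13} = 6289.
Summing n = 1..13 (13 terms) gives 23439.

23439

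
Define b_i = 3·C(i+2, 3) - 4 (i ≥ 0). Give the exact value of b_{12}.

1088

C(14, 3) = 364, so b_{12} = 1088.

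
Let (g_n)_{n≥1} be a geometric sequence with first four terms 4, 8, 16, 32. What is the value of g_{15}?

65536

Common ratio r = 2.
g_n = 4·2^(n-1).
g_{15} = 4·2^14 = 65536.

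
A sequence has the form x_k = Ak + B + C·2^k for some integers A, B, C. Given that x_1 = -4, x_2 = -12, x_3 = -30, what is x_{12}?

Plug in k = 1, 2, 3: A + B + 2C = -4; 2A + B + 4C = -12; 3A + B + 8C = -30.
Subtracting the first from the second: A + 2C = -8.
Subtracting the second from the third: A + 4C = -18.
Solving: C = -5, A = 2, then B = 4.
So x_k = 2·k + 4 + (-5)·2^k; at k=12 this is -20452.

-20452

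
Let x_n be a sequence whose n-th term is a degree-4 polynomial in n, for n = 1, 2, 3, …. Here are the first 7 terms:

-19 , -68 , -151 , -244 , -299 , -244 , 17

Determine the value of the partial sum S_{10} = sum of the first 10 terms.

4613

1st diffs: -49, -83, -93, -55, 55, 261.
2nd diffs: -34, -10, 38, 110, 206.
3rd diffs: 24, 48, 72, 96.
4th diffs: 24, 24, 24 (constant).
Newton forward-difference form: x_n = -19 + (-49)·C(n-1,1) + (-34)·C(n-1,2) + 24·C(n-1,3) + 24·C(n-1,4).
Continuing: 604, 1661, 3356.
Summing n = 1..10 (10 terms) gives 4613.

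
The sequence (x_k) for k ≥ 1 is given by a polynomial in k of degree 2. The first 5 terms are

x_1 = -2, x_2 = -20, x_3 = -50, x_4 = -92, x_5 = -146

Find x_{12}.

-860

1st diffs: -18, -30, -42, -54.
2nd diffs: -12, -12, -12 (constant).
So x_k = -6k^2 + 4.
Evaluating at k = 12 gives x_{12} = -860.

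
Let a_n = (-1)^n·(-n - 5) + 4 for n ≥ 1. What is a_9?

(-1)^9 = -1; -n - 5 at n=9 is -14; so a_9 = 18.

18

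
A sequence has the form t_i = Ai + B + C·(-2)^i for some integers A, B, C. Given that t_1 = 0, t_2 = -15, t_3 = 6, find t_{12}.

Write the equations: A + B - 2C = 0; 2A + B + 4C = -15; 3A + B - 8C = 6.
Subtracting the first from the second: A + 6C = -15.
Subtracting the second from the third: A - 12C = 21.
Solving: C = -2, A = -3, then B = -1.
Therefore t_{12} = -36 + (-1) + (-2)·4096 = -8229.

-8229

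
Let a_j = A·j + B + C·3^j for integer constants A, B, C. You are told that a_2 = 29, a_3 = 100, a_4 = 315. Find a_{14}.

19131857

The three given values yield: 2A + B + 9C = 29; 3A + B + 27C = 100; 4A + B + 81C = 315.
Subtracting the first from the second: A + 18C = 71.
Subtracting the second from the third: A + 54C = 215.
Solving: C = 4, A = -1, then B = -5.
Hence a_{14} = -1·14 + (-5) + 4·4782969 = 19131857.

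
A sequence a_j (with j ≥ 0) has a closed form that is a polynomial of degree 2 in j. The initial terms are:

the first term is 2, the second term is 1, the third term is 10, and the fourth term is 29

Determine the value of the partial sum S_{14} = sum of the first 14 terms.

3577

1st diffs: -1, 9, 19.
2nd diffs: 10, 10 (constant).
So a_j = 5j^2 - 6j + 2.
Continuing: …, 58, 97, 146, 205, …, a_{13} = 769.
Summing j = 0..13 (14 terms) gives 3577.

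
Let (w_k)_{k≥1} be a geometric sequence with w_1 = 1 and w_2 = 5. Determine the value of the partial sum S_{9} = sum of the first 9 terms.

488281

Common ratio r = 5.
w_k = 1·5^(k-1).
S = 1·(5^9 - 1)/(5 - 1) = 1·(1953125 - 1)/(4) = 488281.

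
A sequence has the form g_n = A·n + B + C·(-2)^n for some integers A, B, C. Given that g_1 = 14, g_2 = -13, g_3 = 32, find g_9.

2030

Write the equations: A + B - 2C = 14; 2A + B + 4C = -13; 3A + B - 8C = 32.
Subtracting the first from the second: A + 6C = -27.
Subtracting the second from the third: A - 12C = 45.
Solving: C = -4, A = -3, then B = 9.
Therefore g_9 = -27 + 9 + (-4)·(-512) = 2030.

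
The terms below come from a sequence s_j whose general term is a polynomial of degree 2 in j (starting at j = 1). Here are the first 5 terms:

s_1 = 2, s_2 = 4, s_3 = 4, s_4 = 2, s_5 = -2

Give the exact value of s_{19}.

1st diffs: 2, 0, -2, -4.
2nd diffs: -2, -2, -2 (constant).
So s_j = -j^2 + 5j - 2.
Evaluating at j = 19 gives s_{19} = -268.

-268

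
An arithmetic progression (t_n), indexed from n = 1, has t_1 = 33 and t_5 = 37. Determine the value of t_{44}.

Common difference d = (37 - 33) / (5 - 1) = 1.
t_n = 33 + (n - 1)·1.
t_{44} = 33 + 43·1 = 76.

76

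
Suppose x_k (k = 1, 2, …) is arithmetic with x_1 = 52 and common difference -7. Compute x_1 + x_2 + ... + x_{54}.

x_k = 52 + (k - 1)·(-7).
x_{54} = -319; S = 54·(52 + (-319))/2 = -7209.

-7209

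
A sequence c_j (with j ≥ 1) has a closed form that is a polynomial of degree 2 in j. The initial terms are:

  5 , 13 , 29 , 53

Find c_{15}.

1st diffs: 8, 16, 24.
2nd diffs: 8, 8 (constant).
So c_j = 4j^2 - 4j + 5.
Evaluating at j = 15 gives c_{15} = 845.

845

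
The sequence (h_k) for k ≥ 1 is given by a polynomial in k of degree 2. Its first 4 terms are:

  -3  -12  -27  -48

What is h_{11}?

1st diffs: -9, -15, -21.
2nd diffs: -6, -6 (constant).
So h_k = -3k^2.
Evaluating at k = 11 gives h_{11} = -363.

-363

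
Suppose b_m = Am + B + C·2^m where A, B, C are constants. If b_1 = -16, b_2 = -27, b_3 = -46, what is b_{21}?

Plug in m = 1, 2, 3: A + B + 2C = -16; 2A + B + 4C = -27; 3A + B + 8C = -46.
Subtracting the first from the second: A + 2C = -11.
Subtracting the second from the third: A + 4C = -19.
Solving: C = -4, A = -3, then B = -5.
Hence b_{21} = -3·21 + (-5) + (-4)·2097152 = -8388676.

-8388676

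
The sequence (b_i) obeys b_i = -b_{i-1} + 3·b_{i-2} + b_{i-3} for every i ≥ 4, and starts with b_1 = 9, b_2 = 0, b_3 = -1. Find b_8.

Compute successive terms:
b_4 = 10; b_5 = -13; b_6 = 42; b_7 = -71; b_8 = 184.

184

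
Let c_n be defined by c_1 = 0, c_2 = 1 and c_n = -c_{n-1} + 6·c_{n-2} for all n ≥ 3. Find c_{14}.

320503

Compute successive terms:
c_3 = -1; c_4 = 7; c_5 = -13; …; c_{11} = -11605; c_{12} = 35839; c_{13} = -105469; c_{14} = 320503.
(Characteristic roots are 2 and -3.)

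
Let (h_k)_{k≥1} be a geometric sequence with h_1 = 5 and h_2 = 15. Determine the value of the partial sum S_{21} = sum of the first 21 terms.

Common ratio r = 3.
h_k = 5·3^(k-1).
S = 5·(3^21 - 1)/(3 - 1) = 5·(10460353203 - 1)/(2) = 26150883005.

26150883005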